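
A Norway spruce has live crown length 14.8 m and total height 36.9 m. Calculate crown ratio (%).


Formula: Crown Ratio = (Crown Length / Total Height) * 100
CR = (14.8 m / 36.9 m) * 100
CR = 0.4011 * 100 = 40.1%

40.1


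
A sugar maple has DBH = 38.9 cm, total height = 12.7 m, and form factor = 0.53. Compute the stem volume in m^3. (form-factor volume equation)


Formula: V = pi * (DBH/200)^2 * H * ff
Radius = DBH/200 = 38.9/200 = 0.1945 m
Radius^2 = 0.1945^2 = 0.03783025 m^2
V = pi * 0.03783025 * 12.7 * 0.53
V = 0.8 m^3

0.8


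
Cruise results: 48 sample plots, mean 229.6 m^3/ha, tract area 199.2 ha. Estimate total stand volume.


Formula: Total Volume = Mean Volume per ha * Total Area
Total Volume = 229.6 m^3/ha * 199.2 ha
Total Volume = 45736 m^3

45736


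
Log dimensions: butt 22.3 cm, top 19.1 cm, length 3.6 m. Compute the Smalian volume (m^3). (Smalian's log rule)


Smalian: V = (A1 + A2)/2 * L,  A = pi*(D/200)^2
A1 = pi*(22.3/200)^2 = 0.039057 m^2
A2 = pi*(19.1/200)^2 = 0.028652 m^2
V = (0.039057+0.028652)/2*3.6 = 0.1219 m^3

0.1219


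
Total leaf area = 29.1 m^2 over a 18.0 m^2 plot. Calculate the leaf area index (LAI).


Formula: LAI = total leaf area / ground area  (dimensionless)
LAI = 29.1 m^2 / 18.0 m^2
LAI = 1.62

1.62


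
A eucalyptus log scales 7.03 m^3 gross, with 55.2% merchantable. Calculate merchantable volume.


Formula: MV = V_total * (merchantable_pct / 100)
Merchantable fraction = 55.2% / 100 = 0.552
MV = 7.03 m^3 * 0.552 = 3.881 m^3

3.881


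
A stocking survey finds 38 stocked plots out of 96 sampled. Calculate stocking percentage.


Formula: Stocking % = stocked plots / total plots * 100
Stocking = 38 / 96 * 100
Stocking = 0.3958 * 100 = 39.6%

39.6


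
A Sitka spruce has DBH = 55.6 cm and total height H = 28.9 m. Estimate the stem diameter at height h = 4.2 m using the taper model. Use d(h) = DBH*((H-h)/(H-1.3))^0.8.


Taper: d(h) = DBH * ((H - h) / (H - 1.3))^0.8
Numerator = H - h = 28.9 - 4.2 = 24.7 m
Denominator = H - 1.3 = 28.9 - 1.3 = 27.6 m
Ratio = 24.7 / 27.6 = 0.89493
d = 55.6 * 0.89493^0.8 = 50.9 cm

50.9


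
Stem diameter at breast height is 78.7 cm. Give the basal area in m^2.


Formula: BA = pi * (DBH/2)^2 / 10000  (cm^2 to m^2)
Radius = DBH/2 = 78.7/2 = 39.35 cm
BA = pi * 39.35^2 / 10000
   = 4864.5128 cm^2 / 10000
   = 0.4865 m^2

0.4865


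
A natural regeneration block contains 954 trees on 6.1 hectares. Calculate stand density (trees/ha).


Formula: Stand Density = N_trees / Area_ha
Density = 954 trees / 6.1 ha
Density = 156 trees/ha

156


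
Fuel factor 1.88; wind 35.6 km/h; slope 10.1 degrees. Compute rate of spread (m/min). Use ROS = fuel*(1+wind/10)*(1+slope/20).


Formula: ROS = fuel * (1 + wind/10) * (1 + slope/20)
Wind factor = 1 + 35.6/10 = 4.56
Slope factor = 1 + 10.1/20 = 1.505
ROS = 1.88 * 4.56 * 1.505 = 12.9 m/min

12.9


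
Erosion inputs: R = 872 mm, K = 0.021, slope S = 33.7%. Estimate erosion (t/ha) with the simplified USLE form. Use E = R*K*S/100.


Formula: E = R * K * S / 100  (simplified USLE)
R * K = 872 * 0.021 = 18.312
E = 18.312 * 33.7 / 100 = 6.17 t/ha

6.17


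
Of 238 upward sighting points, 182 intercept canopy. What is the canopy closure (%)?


Formula: Canopy closure = covered points / total points * 100
Closure = 182 / 238 * 100
Closure = 0.7647 * 100 = 76.5%

76.5


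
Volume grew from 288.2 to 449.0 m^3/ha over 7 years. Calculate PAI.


Formula: PAI = (V_T2 - V_T1) / (T2 - T1)
Volume increment = 449.0 - 288.2 = 160.8 m^3/ha
PAI = 160.8 / 7 = 22.97 m^3/ha/year

22.97


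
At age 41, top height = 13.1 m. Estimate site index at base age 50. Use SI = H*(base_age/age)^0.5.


Formula: SI = H_dom * (base_age / age)^0.5
Age ratio = 50 / 41 = 1.21951
sqrt(age_ratio) = 1.10432
SI = 13.1 * 1.10432 = 14.5 m

14.5


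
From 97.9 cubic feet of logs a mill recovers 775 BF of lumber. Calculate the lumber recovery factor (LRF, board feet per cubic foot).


Formula: LRF = Lumber Output (BF) / Log Input (ft^3)
LRF = 775 BF / 97.9 ft^3
LRF = 7.92 BF/ft^3

7.92


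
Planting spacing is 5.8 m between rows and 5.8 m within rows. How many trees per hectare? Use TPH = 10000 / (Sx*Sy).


Formula: TPH = 10000 m^2/ha / (spacing_x * spacing_y)
Area per tree = 5.8 m * 5.8 m = 33.64 m^2
TPH = 10000 / 33.64 = 297 trees/ha

297


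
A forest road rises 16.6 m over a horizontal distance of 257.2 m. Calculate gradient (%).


Formula: Gradient = rise / run * 100
Gradient = 16.6 / 257.2 * 100 = 6.5%

6.5


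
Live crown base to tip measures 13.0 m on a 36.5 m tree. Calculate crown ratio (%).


Formula: Crown Ratio = (Crown Length / Total Height) * 100
CR = (13.0 m / 36.5 m) * 100
CR = 0.3562 * 100 = 35.6%

35.6


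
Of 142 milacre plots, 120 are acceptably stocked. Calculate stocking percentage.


Formula: Stocking % = stocked plots / total plots * 100
Stocking = 120 / 142 * 100
Stocking = 0.8451 * 100 = 84.5%

84.5


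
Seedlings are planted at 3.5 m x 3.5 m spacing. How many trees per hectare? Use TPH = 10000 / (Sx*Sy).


Formula: TPH = 10000 m^2/ha / (spacing_x * spacing_y)
Area per tree = 3.5 m * 3.5 m = 12.25 m^2
TPH = 10000 / 12.25 = 816 trees/ha

816


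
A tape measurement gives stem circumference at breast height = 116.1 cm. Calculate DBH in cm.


Formula: DBH = C / pi
DBH = 116.1 / pi
pi = 3.14159...
DBH = 37.0 cm

37.0


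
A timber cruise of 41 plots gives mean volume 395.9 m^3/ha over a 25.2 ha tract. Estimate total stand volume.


Formula: Total Volume = Mean Volume per ha * Total Area
Total Volume = 395.9 m^3/ha * 25.2 ha
Total Volume = 9977 m^3

9977


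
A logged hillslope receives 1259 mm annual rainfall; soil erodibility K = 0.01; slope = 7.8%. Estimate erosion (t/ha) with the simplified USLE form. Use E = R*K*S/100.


Formula: E = R * K * S / 100  (simplified USLE)
R * K = 1259 * 0.01 = 12.59
E = 12.59 * 7.8 / 100 = 0.98 t/ha

0.98


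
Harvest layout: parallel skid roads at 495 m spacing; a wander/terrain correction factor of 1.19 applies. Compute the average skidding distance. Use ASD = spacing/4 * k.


Formula: ASD = (spacing / 4) * correction
Uncorrected distance = spacing / 4 = 495 / 4 = 123.75 m
ASD = 123.75 * 1.19 = 147 m

147


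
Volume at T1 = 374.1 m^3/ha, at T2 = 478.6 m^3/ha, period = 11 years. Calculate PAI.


Formula: PAI = (V_T2 - V_T1) / (T2 - T1)
Volume increment = 478.6 - 374.1 = 104.5 m^3/ha
PAI = 104.5 / 11 = 9.5 m^3/ha/year

9.5


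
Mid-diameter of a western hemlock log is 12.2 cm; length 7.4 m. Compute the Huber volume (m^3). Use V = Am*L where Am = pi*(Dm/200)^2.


Huber: V = Am * L,  Am = pi*(Dm/200)^2
Am = pi*(12.2/200)^2 = 0.01169 m^2
V = 0.01169*7.4 = 0.0865 m^3

0.0865


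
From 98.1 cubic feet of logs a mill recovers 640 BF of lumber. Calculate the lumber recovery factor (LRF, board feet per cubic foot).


Formula: LRF = Lumber Output (BF) / Log Input (ft^3)
LRF = 640 BF / 98.1 ft^3
LRF = 6.52 BF/ft^3

6.52


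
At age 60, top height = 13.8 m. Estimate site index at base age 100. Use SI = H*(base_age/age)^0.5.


Formula: SI = H_dom * (base_age / age)^0.5
Age ratio = 100 / 60 = 1.66667
sqrt(age_ratio) = 1.29099
SI = 13.8 * 1.29099 = 17.8 m

17.8


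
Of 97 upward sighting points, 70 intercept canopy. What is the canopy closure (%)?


Formula: Canopy closure = covered points / total points * 100
Closure = 70 / 97 * 100
Closure = 0.7216 * 100 = 72.2%

72.2


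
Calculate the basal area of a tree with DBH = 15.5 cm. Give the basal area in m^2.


Formula: BA = pi * (DBH/2)^2 / 10000  (cm^2 to m^2)
Radius = DBH/2 = 15.5/2 = 7.75 cm
BA = pi * 7.75^2 / 10000
   = 188.6919 cm^2 / 10000
   = 0.0189 m^2

0.0189


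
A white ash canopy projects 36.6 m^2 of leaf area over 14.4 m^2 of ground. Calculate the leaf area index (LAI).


Formula: LAI = total leaf area / ground area  (dimensionless)
LAI = 36.6 m^2 / 14.4 m^2
LAI = 2.54

2.54


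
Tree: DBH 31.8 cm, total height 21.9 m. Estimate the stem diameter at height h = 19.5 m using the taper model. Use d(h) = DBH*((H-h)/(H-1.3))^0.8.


Taper: d(h) = DBH * ((H - h) / (H - 1.3))^0.8
Numerator = H - h = 21.9 - 19.5 = 2.4 m
Denominator = H - 1.3 = 21.9 - 1.3 = 20.6 m
Ratio = 2.4 / 20.6 = 0.1165
d = 31.8 * 0.1165^0.8 = 5.7 cm

5.7


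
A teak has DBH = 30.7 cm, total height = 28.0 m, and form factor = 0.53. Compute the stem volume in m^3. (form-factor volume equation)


Formula: V = pi * (DBH/200)^2 * H * ff
Radius = DBH/200 = 30.7/200 = 0.1535 m
Radius^2 = 0.1535^2 = 0.02356225 m^2
V = pi * 0.02356225 * 28.0 * 0.53
V = 1.099 m^3

1.099


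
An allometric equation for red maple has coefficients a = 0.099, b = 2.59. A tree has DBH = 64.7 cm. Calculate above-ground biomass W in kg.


Formula: W = a * DBH^b  (allometric power law)
DBH^b = 64.7^2.59 = 49005.1911
W = 0.099 * 49005.1911 = 4851.5 kg

4851.5


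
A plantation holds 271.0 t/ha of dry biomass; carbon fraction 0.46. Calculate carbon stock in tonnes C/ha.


Formula: Carbon Stock = Biomass * Carbon Fraction
C = 271.0 t/ha * 0.46
C = 124.7 t C/ha

124.7


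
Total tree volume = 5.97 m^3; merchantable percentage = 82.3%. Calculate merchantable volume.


Formula: MV = V_total * (merchantable_pct / 100)
Merchantable fraction = 82.3% / 100 = 0.823
MV = 5.97 m^3 * 0.823 = 4.913 m^3

4.913


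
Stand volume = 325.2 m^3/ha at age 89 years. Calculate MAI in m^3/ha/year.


Formula: MAI = Total Volume / Stand Age
MAI = 325.2 m^3/ha / 89 years
MAI = 3.65 m^3/ha/year

3.65


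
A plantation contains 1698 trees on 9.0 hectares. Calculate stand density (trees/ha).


Formula: Stand Density = N_trees / Area_ha
Density = 1698 trees / 9.0 ha
Density = 189 trees/ha

189


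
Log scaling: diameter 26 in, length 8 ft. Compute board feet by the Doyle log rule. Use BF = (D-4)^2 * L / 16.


Doyle: BF = (D - 4)^2 * L / 16
Adjusted diameter = 26 - 4 = 22 in
(D-4)^2 = 22^2 = 484
BF = 484 * 8 / 16 = 242 BF

242


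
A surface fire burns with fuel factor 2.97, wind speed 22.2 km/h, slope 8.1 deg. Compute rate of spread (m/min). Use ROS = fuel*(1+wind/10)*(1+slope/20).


Formula: ROS = fuel * (1 + wind/10) * (1 + slope/20)
Wind factor = 1 + 22.2/10 = 3.22
Slope factor = 1 + 8.1/20 = 1.405
ROS = 2.97 * 3.22 * 1.405 = 13.44 m/min

13.44


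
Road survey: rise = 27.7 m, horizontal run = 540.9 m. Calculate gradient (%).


Formula: Gradient = rise / run * 100
Gradient = 27.7 / 540.9 * 100 = 5.1%

5.1


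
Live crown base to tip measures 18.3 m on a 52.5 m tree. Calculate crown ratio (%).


Formula: Crown Ratio = (Crown Length / Total Height) * 100
CR = (18.3 m / 52.5 m) * 100
CR = 0.3486 * 100 = 34.9%

34.9


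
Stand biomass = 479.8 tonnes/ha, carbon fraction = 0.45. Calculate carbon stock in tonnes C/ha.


Formula: Carbon Stock = Biomass * Carbon Fraction
C = 479.8 t/ha * 0.45
C = 215.9 t C/ha

215.9


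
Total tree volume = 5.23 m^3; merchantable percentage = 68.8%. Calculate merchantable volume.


Formula: MV = V_total * (merchantable_pct / 100)
Merchantable fraction = 68.8% / 100 = 0.688
MV = 5.23 m^3 * 0.688 = 3.598 m^3

3.598


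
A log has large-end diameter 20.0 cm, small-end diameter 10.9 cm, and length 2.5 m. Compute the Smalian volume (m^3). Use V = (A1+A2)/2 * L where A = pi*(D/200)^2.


Smalian: V = (A1 + A2)/2 * L,  A = pi*(D/200)^2
A1 = pi*(20.0/200)^2 = 0.031416 m^2
A2 = pi*(10.9/200)^2 = 0.009331 m^2
V = (0.031416+0.009331)/2*2.5 = 0.0509 m^3

0.0509


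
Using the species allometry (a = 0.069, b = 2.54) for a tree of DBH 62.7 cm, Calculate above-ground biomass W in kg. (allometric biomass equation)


Formula: W = a * DBH^b  (allometric power law)
DBH^b = 62.7^2.54 = 36733.2668
W = 0.069 * 36733.2668 = 2534.6 kg

2534.6


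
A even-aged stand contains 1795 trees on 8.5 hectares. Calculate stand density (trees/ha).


Formula: Stand Density = N_trees / Area_ha
Density = 1795 trees / 8.5 ha
Density = 211 trees/ha

211


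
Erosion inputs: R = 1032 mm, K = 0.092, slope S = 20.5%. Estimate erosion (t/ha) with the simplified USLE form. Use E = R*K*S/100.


Formula: E = R * K * S / 100  (simplified USLE)
R * K = 1032 * 0.092 = 94.944
E = 94.944 * 20.5 / 100 = 19.46 t/ha

19.46


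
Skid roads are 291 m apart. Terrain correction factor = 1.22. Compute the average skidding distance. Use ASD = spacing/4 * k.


Formula: ASD = (spacing / 4) * correction
Uncorrected distance = spacing / 4 = 291 / 4 = 72.75 m
ASD = 72.75 * 1.22 = 89 m

89


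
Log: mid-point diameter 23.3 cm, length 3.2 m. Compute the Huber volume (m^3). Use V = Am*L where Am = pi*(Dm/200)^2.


Huber: V = Am * L,  Am = pi*(Dm/200)^2
Am = pi*(23.3/200)^2 = 0.042638 m^2
V = 0.042638*3.2 = 0.1364 m^3

0.1364


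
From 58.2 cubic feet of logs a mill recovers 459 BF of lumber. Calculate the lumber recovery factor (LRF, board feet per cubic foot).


Formula: LRF = Lumber Output (BF) / Log Input (ft^3)
LRF = 459 BF / 58.2 ft^3
LRF = 7.89 BF/ft^3

7.89


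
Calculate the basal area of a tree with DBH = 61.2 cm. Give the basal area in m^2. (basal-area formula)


Formula: BA = pi * (DBH/2)^2 / 10000  (cm^2 to m^2)
Radius = DBH/2 = 61.2/2 = 30.6 cm
BA = pi * 30.6^2 / 10000
   = 2941.6617 cm^2 / 10000
   = 0.2942 m^2

0.2942


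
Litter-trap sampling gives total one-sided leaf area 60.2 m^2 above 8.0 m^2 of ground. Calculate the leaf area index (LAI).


Formula: LAI = total leaf area / ground area  (dimensionless)
LAI = 60.2 m^2 / 8.0 m^2
LAI = 7.53

7.53


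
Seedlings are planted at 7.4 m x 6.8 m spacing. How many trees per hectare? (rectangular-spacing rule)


Formula: TPH = 10000 m^2/ha / (spacing_x * spacing_y)
Area per tree = 7.4 m * 6.8 m = 50.32 m^2
TPH = 10000 / 50.32 = 199 trees/ha

199


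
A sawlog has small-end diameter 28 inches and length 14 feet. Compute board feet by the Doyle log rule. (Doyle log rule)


Doyle: BF = (D - 4)^2 * L / 16
Adjusted diameter = 28 - 4 = 24 in
(D-4)^2 = 24^2 = 576
BF = 576 * 14 / 16 = 504 BF

504


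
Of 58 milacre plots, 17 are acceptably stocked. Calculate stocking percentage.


Formula: Stocking % = stocked plots / total plots * 100
Stocking = 17 / 58 * 100
Stocking = 0.2931 * 100 = 29.3%

29.3


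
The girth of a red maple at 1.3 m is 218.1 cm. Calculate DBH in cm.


Formula: DBH = C / pi
DBH = 218.1 / pi
pi = 3.14159...
DBH = 69.4 cm

69.4


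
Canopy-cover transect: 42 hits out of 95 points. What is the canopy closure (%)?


Formula: Canopy closure = covered points / total points * 100
Closure = 42 / 95 * 100
Closure = 0.4421 * 100 = 44.2%

44.2


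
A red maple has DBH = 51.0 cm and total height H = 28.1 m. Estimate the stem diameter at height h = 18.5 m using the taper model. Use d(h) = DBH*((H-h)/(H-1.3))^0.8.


Taper: d(h) = DBH * ((H - h) / (H - 1.3))^0.8
Numerator = H - h = 28.1 - 18.5 = 9.6 m
Denominator = H - 1.3 = 28.1 - 1.3 = 26.8 m
Ratio = 9.6 / 26.8 = 0.35821
d = 51.0 * 0.35821^0.8 = 22.4 cm

22.4


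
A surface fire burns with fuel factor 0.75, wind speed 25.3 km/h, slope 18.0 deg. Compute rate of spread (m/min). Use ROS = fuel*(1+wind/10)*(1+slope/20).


Formula: ROS = fuel * (1 + wind/10) * (1 + slope/20)
Wind factor = 1 + 25.3/10 = 3.53
Slope factor = 1 + 18.0/20 = 1.9
ROS = 0.75 * 3.53 * 1.9 = 5.03 m/min

5.03


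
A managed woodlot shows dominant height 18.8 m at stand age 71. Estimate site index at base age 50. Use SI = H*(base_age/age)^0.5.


Formula: SI = H_dom * (base_age / age)^0.5
Age ratio = 50 / 71 = 0.70423
sqrt(age_ratio) = 0.83918
SI = 18.8 * 0.83918 = 15.8 m

15.8


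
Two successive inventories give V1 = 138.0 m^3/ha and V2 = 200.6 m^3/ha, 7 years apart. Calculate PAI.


Formula: PAI = (V_T2 - V_T1) / (T2 - T1)
Volume increment = 200.6 - 138.0 = 62.6 m^3/ha
PAI = 62.6 / 7 = 8.94 m^3/ha/year

8.94


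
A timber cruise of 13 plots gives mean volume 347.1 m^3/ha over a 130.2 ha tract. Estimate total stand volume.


Formula: Total Volume = Mean Volume per ha * Total Area
Total Volume = 347.1 m^3/ha * 130.2 ha
Total Volume = 45192 m^3

45192


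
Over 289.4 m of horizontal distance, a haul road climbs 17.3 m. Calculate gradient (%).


Formula: Gradient = rise / run * 100
Gradient = 17.3 / 289.4 * 100 = 6.0%

6.0


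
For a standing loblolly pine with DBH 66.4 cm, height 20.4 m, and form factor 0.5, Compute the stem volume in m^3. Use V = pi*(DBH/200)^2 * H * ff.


Formula: V = pi * (DBH/200)^2 * H * ff
Radius = DBH/200 = 66.4/200 = 0.332 m
Radius^2 = 0.332^2 = 0.110224 m^2
V = pi * 0.110224 * 20.4 * 0.5
V = 3.532 m^3

3.532


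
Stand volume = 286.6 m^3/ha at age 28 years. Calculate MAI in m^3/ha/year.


Formula: MAI = Total Volume / Stand Age
MAI = 286.6 m^3/ha / 28 years
MAI = 10.24 m^3/ha/year

10.24


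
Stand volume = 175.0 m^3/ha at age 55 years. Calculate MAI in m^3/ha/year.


Formula: MAI = Total Volume / Stand Age
MAI = 175.0 m^3/ha / 55 years
MAI = 3.18 m^3/ha/year

3.18


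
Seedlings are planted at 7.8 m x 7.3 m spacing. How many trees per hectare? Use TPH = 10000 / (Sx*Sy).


Formula: TPH = 10000 m^2/ha / (spacing_x * spacing_y)
Area per tree = 7.8 m * 7.3 m = 56.94 m^2
TPH = 10000 / 56.94 = 176 trees/ha

176


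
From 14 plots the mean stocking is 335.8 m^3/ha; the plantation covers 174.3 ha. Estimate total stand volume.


Formula: Total Volume = Mean Volume per ha * Total Area
Total Volume = 335.8 m^3/ha * 174.3 ha
Total Volume = 58530 m^3

58530


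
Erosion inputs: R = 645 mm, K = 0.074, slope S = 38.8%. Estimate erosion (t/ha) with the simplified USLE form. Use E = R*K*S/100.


Formula: E = R * K * S / 100  (simplified USLE)
R * K = 645 * 0.074 = 47.73
E = 47.73 * 38.8 / 100 = 18.52 t/ha

18.52


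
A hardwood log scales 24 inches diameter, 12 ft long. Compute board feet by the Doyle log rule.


Doyle: BF = (D - 4)^2 * L / 16
Adjusted diameter = 24 - 4 = 20 in
(D-4)^2 = 20^2 = 400
BF = 400 * 12 / 16 = 300 BF

300


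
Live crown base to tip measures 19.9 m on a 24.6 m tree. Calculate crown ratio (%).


Formula: Crown Ratio = (Crown Length / Total Height) * 100
CR = (19.9 m / 24.6 m) * 100
CR = 0.8089 * 100 = 80.9%

80.9


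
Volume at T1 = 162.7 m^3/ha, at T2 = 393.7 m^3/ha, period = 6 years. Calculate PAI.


Formula: PAI = (V_T2 - V_T1) / (T2 - T1)
Volume increment = 393.7 - 162.7 = 231.0 m^3/ha
PAI = 231.0 / 6 = 38.5 m^3/ha/year

38.5


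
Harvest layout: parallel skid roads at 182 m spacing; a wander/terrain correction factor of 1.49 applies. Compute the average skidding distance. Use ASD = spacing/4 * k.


Formula: ASD = (spacing / 4) * correction
Uncorrected distance = spacing / 4 = 182 / 4 = 45.5 m
ASD = 45.5 * 1.49 = 68 m

68


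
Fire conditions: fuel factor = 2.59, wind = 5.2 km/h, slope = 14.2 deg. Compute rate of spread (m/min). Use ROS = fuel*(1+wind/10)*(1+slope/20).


Formula: ROS = fuel * (1 + wind/10) * (1 + slope/20)
Wind factor = 1 + 5.2/10 = 1.52
Slope factor = 1 + 14.2/20 = 1.71
ROS = 2.59 * 1.52 * 1.71 = 6.73 m/min

6.73


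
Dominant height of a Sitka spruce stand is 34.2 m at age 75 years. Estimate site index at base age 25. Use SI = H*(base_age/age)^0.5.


Formula: SI = H_dom * (base_age / age)^0.5
Age ratio = 25 / 75 = 0.33333
sqrt(age_ratio) = 0.57735
SI = 34.2 * 0.57735 = 19.7 m

19.7


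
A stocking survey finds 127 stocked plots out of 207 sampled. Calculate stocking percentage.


Formula: Stocking % = stocked plots / total plots * 100
Stocking = 127 / 207 * 100
Stocking = 0.6135 * 100 = 61.4%

61.4


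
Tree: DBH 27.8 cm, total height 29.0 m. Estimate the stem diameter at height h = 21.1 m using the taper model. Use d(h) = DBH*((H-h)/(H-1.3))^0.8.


Taper: d(h) = DBH * ((H - h) / (H - 1.3))^0.8
Numerator = H - h = 29.0 - 21.1 = 7.9 m
Denominator = H - 1.3 = 29.0 - 1.3 = 27.7 m
Ratio = 7.9 / 27.7 = 0.2852
d = 27.8 * 0.2852^0.8 = 10.2 cm

10.2


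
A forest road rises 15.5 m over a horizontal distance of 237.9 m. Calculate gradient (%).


Formula: Gradient = rise / run * 100
Gradient = 15.5 / 237.9 * 100 = 6.5%

6.5


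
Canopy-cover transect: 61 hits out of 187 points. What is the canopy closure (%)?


Formula: Canopy closure = covered points / total points * 100
Closure = 61 / 187 * 100
Closure = 0.3262 * 100 = 32.6%

32.6


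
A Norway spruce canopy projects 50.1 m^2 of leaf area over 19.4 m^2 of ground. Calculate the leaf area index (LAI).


Formula: LAI = total leaf area / ground area  (dimensionless)
LAI = 50.1 m^2 / 19.4 m^2
LAI = 2.58

2.58


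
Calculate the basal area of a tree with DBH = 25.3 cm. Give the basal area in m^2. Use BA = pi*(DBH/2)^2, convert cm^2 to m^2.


Formula: BA = pi * (DBH/2)^2 / 10000  (cm^2 to m^2)
Radius = DBH/2 = 25.3/2 = 12.65 cm
BA = pi * 12.65^2 / 10000
   = 502.7255 cm^2 / 10000
   = 0.0503 m^2

0.0503


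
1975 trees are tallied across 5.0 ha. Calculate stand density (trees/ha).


Formula: Stand Density = N_trees / Area_ha
Density = 1975 trees / 5.0 ha
Density = 395 trees/ha

395


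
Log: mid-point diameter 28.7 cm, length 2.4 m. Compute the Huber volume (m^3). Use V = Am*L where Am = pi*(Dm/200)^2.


Huber: V = Am * L,  Am = pi*(Dm/200)^2
Am = pi*(28.7/200)^2 = 0.064692 m^2
V = 0.064692*2.4 = 0.1553 m^3

0.1553


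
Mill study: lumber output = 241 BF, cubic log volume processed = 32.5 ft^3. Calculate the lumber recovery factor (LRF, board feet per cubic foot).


Formula: LRF = Lumber Output (BF) / Log Input (ft^3)
LRF = 241 BF / 32.5 ft^3
LRF = 7.42 BF/ft^3

7.42


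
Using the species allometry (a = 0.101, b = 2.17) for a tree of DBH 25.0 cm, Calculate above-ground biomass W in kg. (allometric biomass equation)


Formula: W = a * DBH^b  (allometric power law)
DBH^b = 25.0^2.17 = 1080.2638
W = 0.101 * 1080.2638 = 109.1 kg

109.1


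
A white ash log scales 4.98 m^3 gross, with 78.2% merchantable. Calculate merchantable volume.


Formula: MV = V_total * (merchantable_pct / 100)
Merchantable fraction = 78.2% / 100 = 0.782
MV = 4.98 m^3 * 0.782 = 3.894 m^3

3.894


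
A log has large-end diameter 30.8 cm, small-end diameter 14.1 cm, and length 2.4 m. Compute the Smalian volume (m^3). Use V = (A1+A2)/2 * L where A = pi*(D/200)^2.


Smalian: V = (A1 + A2)/2 * L,  A = pi*(D/200)^2
A1 = pi*(30.8/200)^2 = 0.074506 m^2
A2 = pi*(14.1/200)^2 = 0.015615 m^2
V = (0.074506+0.015615)/2*2.4 = 0.1081 m^3

0.1081


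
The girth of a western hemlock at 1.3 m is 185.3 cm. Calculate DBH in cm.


Formula: DBH = C / pi
DBH = 185.3 / pi
pi = 3.14159...
DBH = 59.0 cm

59.0


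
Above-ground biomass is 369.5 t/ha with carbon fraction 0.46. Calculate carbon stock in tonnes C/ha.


Formula: Carbon Stock = Biomass * Carbon Fraction
C = 369.5 t/ha * 0.46
C = 170.0 t C/ha

170.0


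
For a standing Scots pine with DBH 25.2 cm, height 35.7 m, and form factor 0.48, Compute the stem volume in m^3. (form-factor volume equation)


Formula: V = pi * (DBH/200)^2 * H * ff
Radius = DBH/200 = 25.2/200 = 0.126 m
Radius^2 = 0.126^2 = 0.015876 m^2
V = pi * 0.015876 * 35.7 * 0.48
V = 0.855 m^3

0.855


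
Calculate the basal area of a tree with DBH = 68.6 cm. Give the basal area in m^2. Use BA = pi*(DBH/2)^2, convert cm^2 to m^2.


Formula: BA = pi * (DBH/2)^2 / 10000  (cm^2 to m^2)
Radius = DBH/2 = 68.6/2 = 34.3 cm
BA = pi * 34.3^2 / 10000
   = 3696.0523 cm^2 / 10000
   = 0.3696 m^2

0.3696


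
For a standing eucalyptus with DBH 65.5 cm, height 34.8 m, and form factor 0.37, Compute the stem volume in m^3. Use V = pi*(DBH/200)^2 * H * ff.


Formula: V = pi * (DBH/200)^2 * H * ff
Radius = DBH/200 = 65.5/200 = 0.3275 m
Radius^2 = 0.3275^2 = 0.10725625 m^2
V = pi * 0.10725625 * 34.8 * 0.37
V = 4.339 m^3

4.339


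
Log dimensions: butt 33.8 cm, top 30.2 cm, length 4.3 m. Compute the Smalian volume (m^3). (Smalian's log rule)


Smalian: V = (A1 + A2)/2 * L,  A = pi*(D/200)^2
A1 = pi*(33.8/200)^2 = 0.089727 m^2
A2 = pi*(30.2/200)^2 = 0.071631 m^2
V = (0.089727+0.071631)/2*4.3 = 0.3469 m^3

0.3469


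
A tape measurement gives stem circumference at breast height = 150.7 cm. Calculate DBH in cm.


Formula: DBH = C / pi
DBH = 150.7 / pi
pi = 3.14159...
DBH = 48.0 cm

48.0


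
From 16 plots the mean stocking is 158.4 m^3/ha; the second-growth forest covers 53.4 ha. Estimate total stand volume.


Formula: Total Volume = Mean Volume per ha * Total Area
Total Volume = 158.4 m^3/ha * 53.4 ha
Total Volume = 8459 m^3

8459


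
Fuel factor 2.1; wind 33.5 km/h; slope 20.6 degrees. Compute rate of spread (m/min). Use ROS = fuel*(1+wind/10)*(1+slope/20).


Formula: ROS = fuel * (1 + wind/10) * (1 + slope/20)
Wind factor = 1 + 33.5/10 = 4.35
Slope factor = 1 + 20.6/20 = 2.03
ROS = 2.1 * 4.35 * 2.03 = 18.54 m/min

18.54


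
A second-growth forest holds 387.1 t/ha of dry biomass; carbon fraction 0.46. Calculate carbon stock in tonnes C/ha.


Formula: Carbon Stock = Biomass * Carbon Fraction
C = 387.1 t/ha * 0.46
C = 178.1 t C/ha

178.1


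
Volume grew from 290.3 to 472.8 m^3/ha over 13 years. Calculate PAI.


Formula: PAI = (V_T2 - V_T1) / (T2 - T1)
Volume increment = 472.8 - 290.3 = 182.5 m^3/ha
PAI = 182.5 / 13 = 14.04 m^3/ha/year

14.04


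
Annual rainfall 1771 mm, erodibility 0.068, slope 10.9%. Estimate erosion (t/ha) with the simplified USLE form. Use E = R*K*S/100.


Formula: E = R * K * S / 100  (simplified USLE)
R * K = 1771 * 0.068 = 120.428
E = 120.428 * 10.9 / 100 = 13.13 t/ha

13.13


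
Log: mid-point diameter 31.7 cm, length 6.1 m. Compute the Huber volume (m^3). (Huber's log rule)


Huber: V = Am * L,  Am = pi*(Dm/200)^2
Am = pi*(31.7/200)^2 = 0.078924 m^2
V = 0.078924*6.1 = 0.4814 m^3

0.4814


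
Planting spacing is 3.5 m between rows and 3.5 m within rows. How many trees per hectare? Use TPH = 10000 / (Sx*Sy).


Formula: TPH = 10000 m^2/ha / (spacing_x * spacing_y)
Area per tree = 3.5 m * 3.5 m = 12.25 m^2
TPH = 10000 / 12.25 = 816 trees/ha

816


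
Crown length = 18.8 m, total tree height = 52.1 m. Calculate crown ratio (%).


Formula: Crown Ratio = (Crown Length / Total Height) * 100
CR = (18.8 m / 52.1 m) * 100
CR = 0.3608 * 100 = 36.1%

36.1


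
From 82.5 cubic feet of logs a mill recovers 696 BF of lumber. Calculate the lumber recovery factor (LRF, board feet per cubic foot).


Formula: LRF = Lumber Output (BF) / Log Input (ft^3)
LRF = 696 BF / 82.5 ft^3
LRF = 8.44 BF/ft^3

8.44


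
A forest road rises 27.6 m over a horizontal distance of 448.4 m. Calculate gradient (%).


Formula: Gradient = rise / run * 100
Gradient = 27.6 / 448.4 * 100 = 6.2%

6.2


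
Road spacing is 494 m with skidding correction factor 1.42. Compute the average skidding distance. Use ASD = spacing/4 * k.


Formula: ASD = (spacing / 4) * correction
Uncorrected distance = spacing / 4 = 494 / 4 = 123.5 m
ASD = 123.5 * 1.42 = 175 m

175


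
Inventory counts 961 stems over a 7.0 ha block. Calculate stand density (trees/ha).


Formula: Stand Density = N_trees / Area_ha
Density = 961 trees / 7.0 ha
Density = 137 trees/ha

137


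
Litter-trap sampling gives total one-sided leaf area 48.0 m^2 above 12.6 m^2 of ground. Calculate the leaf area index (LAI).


Formula: LAI = total leaf area / ground area  (dimensionless)
LAI = 48.0 m^2 / 12.6 m^2
LAI = 3.81

3.81


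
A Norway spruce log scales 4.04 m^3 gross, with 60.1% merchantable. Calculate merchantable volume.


Formula: MV = V_total * (merchantable_pct / 100)
Merchantable fraction = 60.1% / 100 = 0.601
MV = 4.04 m^3 * 0.601 = 2.428 m^3

2.428


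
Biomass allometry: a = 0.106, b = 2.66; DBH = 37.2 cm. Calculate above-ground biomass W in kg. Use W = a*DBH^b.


Formula: W = a * DBH^b  (allometric power law)
DBH^b = 37.2^2.66 = 15053.7334
W = 0.106 * 15053.7334 = 1595.7 kg

1595.7


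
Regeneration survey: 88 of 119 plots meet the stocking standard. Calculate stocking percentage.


Formula: Stocking % = stocked plots / total plots * 100
Stocking = 88 / 119 * 100
Stocking = 0.7395 * 100 = 73.9%

73.9


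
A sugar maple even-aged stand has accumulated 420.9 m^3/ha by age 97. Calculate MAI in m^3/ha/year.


Formula: MAI = Total Volume / Stand Age
MAI = 420.9 m^3/ha / 97 years
MAI = 4.34 m^3/ha/year

4.34


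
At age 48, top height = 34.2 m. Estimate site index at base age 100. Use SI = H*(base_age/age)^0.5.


Formula: SI = H_dom * (base_age / age)^0.5
Age ratio = 100 / 48 = 2.08333
sqrt(age_ratio) = 1.44338
SI = 34.2 * 1.44338 = 49.4 m

49.4


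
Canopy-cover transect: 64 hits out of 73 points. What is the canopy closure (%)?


Formula: Canopy closure = covered points / total points * 100
Closure = 64 / 73 * 100
Closure = 0.8767 * 100 = 87.7%

87.7


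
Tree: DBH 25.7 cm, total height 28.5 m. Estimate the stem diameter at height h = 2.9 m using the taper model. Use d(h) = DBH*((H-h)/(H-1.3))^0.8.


Taper: d(h) = DBH * ((H - h) / (H - 1.3))^0.8
Numerator = H - h = 28.5 - 2.9 = 25.6 m
Denominator = H - 1.3 = 28.5 - 1.3 = 27.2 m
Ratio = 25.6 / 27.2 = 0.94118
d = 25.7 * 0.94118^0.8 = 24.5 cm

24.5


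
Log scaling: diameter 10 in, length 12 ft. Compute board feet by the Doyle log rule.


Doyle: BF = (D - 4)^2 * L / 16
Adjusted diameter = 10 - 4 = 6 in
(D-4)^2 = 6^2 = 36
BF = 36 * 12 / 16 = 27 BF

27


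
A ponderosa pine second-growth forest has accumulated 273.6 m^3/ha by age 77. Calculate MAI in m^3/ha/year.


Formula: MAI = Total Volume / Stand Age
MAI = 273.6 m^3/ha / 77 years
MAI = 3.55 m^3/ha/year

3.55


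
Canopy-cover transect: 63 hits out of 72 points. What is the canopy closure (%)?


Formula: Canopy closure = covered points / total points * 100
Closure = 63 / 72 * 100
Closure = 0.875 * 100 = 87.5%

87.5


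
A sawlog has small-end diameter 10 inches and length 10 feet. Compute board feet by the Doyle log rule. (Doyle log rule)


Doyle: BF = (D - 4)^2 * L / 16
Adjusted diameter = 10 - 4 = 6 in
(D-4)^2 = 6^2 = 36
BF = 36 * 10 / 16 = 23 BF

23


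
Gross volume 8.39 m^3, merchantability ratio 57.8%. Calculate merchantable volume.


Formula: MV = V_total * (merchantable_pct / 100)
Merchantable fraction = 57.8% / 100 = 0.578
MV = 8.39 m^3 * 0.578 = 4.849 m^3

4.849


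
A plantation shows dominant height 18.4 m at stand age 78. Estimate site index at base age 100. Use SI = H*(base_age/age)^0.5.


Formula: SI = H_dom * (base_age / age)^0.5
Age ratio = 100 / 78 = 1.28205
sqrt(age_ratio) = 1.13228
SI = 18.4 * 1.13228 = 20.8 m

20.8


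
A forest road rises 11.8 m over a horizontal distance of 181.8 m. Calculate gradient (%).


Formula: Gradient = rise / run * 100
Gradient = 11.8 / 181.8 * 100 = 6.5%

6.5


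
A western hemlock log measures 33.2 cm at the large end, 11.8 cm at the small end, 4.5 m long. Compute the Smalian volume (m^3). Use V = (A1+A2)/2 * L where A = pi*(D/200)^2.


Smalian: V = (A1 + A2)/2 * L,  A = pi*(D/200)^2
A1 = pi*(33.2/200)^2 = 0.08657 m^2
A2 = pi*(11.8/200)^2 = 0.010936 m^2
V = (0.08657+0.010936)/2*4.5 = 0.2194 m^3

0.2194


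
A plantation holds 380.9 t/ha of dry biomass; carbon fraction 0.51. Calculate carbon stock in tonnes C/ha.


Formula: Carbon Stock = Biomass * Carbon Fraction
C = 380.9 t/ha * 0.51
C = 194.3 t C/ha

194.3


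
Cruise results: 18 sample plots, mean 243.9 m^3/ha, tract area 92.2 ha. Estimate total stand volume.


Formula: Total Volume = Mean Volume per ha * Total Area
Total Volume = 243.9 m^3/ha * 92.2 ha
Total Volume = 22488 m^3

22488


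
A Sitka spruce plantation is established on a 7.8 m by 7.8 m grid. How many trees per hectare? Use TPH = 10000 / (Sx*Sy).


Formula: TPH = 10000 m^2/ha / (spacing_x * spacing_y)
Area per tree = 7.8 m * 7.8 m = 60.84 m^2
TPH = 10000 / 60.84 = 164 trees/ha

164


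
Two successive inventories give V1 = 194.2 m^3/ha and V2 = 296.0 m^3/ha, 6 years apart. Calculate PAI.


Formula: PAI = (V_T2 - V_T1) / (T2 - T1)
Volume increment = 296.0 - 194.2 = 101.8 m^3/ha
PAI = 101.8 / 6 = 16.97 m^3/ha/year

16.97


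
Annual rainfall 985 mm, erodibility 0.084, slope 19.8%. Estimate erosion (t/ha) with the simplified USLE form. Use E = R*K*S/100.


Formula: E = R * K * S / 100  (simplified USLE)
R * K = 985 * 0.084 = 82.74
E = 82.74 * 19.8 / 100 = 16.38 t/ha

16.38


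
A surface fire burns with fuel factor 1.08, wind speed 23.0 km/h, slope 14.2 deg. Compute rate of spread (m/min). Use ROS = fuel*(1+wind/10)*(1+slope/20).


Formula: ROS = fuel * (1 + wind/10) * (1 + slope/20)
Wind factor = 1 + 23.0/10 = 3.3
Slope factor = 1 + 14.2/20 = 1.71
ROS = 1.08 * 3.3 * 1.71 = 6.09 m/min

6.09


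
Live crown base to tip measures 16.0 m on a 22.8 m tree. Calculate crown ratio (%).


Formula: Crown Ratio = (Crown Length / Total Height) * 100
CR = (16.0 m / 22.8 m) * 100
CR = 0.7018 * 100 = 70.2%

70.2


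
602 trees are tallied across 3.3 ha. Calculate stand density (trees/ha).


Formula: Stand Density = N_trees / Area_ha
Density = 602 trees / 3.3 ha
Density = 182 trees/ha

182


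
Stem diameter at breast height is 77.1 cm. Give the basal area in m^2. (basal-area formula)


Formula: BA = pi * (DBH/2)^2 / 10000  (cm^2 to m^2)
Radius = DBH/2 = 77.1/2 = 38.55 cm
BA = pi * 38.55^2 / 10000
   = 4668.7287 cm^2 / 10000
   = 0.4669 m^2

0.4669


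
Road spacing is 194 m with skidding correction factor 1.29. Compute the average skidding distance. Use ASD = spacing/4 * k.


Formula: ASD = (spacing / 4) * correction
Uncorrected distance = spacing / 4 = 194 / 4 = 48.5 m
ASD = 48.5 * 1.29 = 63 m

63


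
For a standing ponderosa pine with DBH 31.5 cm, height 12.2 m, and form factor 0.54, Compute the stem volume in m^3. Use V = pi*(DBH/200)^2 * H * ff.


Formula: V = pi * (DBH/200)^2 * H * ff
Radius = DBH/200 = 31.5/200 = 0.1575 m
Radius^2 = 0.1575^2 = 0.02480625 m^2
V = pi * 0.02480625 * 12.2 * 0.54
V = 0.513 m^3

0.513


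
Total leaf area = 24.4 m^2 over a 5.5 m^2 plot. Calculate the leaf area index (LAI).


Formula: LAI = total leaf area / ground area  (dimensionless)
LAI = 24.4 m^2 / 5.5 m^2
LAI = 4.44

4.44


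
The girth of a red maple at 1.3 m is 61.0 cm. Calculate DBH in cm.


Formula: DBH = C / pi
DBH = 61.0 / pi
pi = 3.14159...
DBH = 19.4 cm

19.4


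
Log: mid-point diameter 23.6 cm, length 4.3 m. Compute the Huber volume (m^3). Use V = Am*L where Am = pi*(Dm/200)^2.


Huber: V = Am * L,  Am = pi*(Dm/200)^2
Am = pi*(23.6/200)^2 = 0.043744 m^2
V = 0.043744*4.3 = 0.1881 m^3

0.1881


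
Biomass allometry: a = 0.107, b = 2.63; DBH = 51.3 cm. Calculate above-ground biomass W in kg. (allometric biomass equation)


Formula: W = a * DBH^b  (allometric power law)
DBH^b = 51.3^2.63 = 31449.1325
W = 0.107 * 31449.1325 = 3365.1 kg

3365.1


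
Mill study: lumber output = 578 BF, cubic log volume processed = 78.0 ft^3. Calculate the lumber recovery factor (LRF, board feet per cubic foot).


Formula: LRF = Lumber Output (BF) / Log Input (ft^3)
LRF = 578 BF / 78.0 ft^3
LRF = 7.41 BF/ft^3

7.41


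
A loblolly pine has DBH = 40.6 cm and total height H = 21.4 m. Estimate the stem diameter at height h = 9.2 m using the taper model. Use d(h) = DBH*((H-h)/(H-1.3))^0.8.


Taper: d(h) = DBH * ((H - h) / (H - 1.3))^0.8
Numerator = H - h = 21.4 - 9.2 = 12.2 m
Denominator = H - 1.3 = 21.4 - 1.3 = 20.1 m
Ratio = 12.2 / 20.1 = 0.60697
d = 40.6 * 0.60697^0.8 = 27.2 cm

27.2


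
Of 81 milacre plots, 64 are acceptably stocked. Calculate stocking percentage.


Formula: Stocking % = stocked plots / total plots * 100
Stocking = 64 / 81 * 100
Stocking = 0.7901 * 100 = 79.0%

79.0


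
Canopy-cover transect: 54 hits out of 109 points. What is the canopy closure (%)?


Formula: Canopy closure = covered points / total points * 100
Closure = 54 / 109 * 100
Closure = 0.4954 * 100 = 49.5%

49.5


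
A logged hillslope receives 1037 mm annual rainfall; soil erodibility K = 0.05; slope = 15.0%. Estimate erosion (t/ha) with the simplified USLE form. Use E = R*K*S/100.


Formula: E = R * K * S / 100  (simplified USLE)
R * K = 1037 * 0.05 = 51.85
E = 51.85 * 15.0 / 100 = 7.78 t/ha

7.78


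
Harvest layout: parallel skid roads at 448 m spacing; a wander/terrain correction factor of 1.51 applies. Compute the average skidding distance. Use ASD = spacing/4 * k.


Formula: ASD = (spacing / 4) * correction
Uncorrected distance = spacing / 4 = 448 / 4 = 112 m
ASD = 112 * 1.51 = 169 m

169


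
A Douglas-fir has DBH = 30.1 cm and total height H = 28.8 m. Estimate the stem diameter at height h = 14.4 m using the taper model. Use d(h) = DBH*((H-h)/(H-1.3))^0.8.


Taper: d(h) = DBH * ((H - h) / (H - 1.3))^0.8
Numerator = H - h = 28.8 - 14.4 = 14.4 m
Denominator = H - 1.3 = 28.8 - 1.3 = 27.5 m
Ratio = 14.4 / 27.5 = 0.52364
d = 30.1 * 0.52364^0.8 = 17.9 cm

17.9


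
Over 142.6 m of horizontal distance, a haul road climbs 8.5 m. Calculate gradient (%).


Formula: Gradient = rise / run * 100
Gradient = 8.5 / 142.6 * 100 = 6.0%

6.0


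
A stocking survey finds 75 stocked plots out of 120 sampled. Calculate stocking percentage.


Formula: Stocking % = stocked plots / total plots * 100
Stocking = 75 / 120 * 100
Stocking = 0.625 * 100 = 62.5%

62.5


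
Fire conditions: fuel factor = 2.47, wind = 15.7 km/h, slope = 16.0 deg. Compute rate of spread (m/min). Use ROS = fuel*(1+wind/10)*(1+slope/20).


Formula: ROS = fuel * (1 + wind/10) * (1 + slope/20)
Wind factor = 1 + 15.7/10 = 2.57
Slope factor = 1 + 16.0/20 = 1.8
ROS = 2.47 * 2.57 * 1.8 = 11.43 m/min

11.43


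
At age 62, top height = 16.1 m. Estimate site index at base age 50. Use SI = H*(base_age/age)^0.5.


Formula: SI = H_dom * (base_age / age)^0.5
Age ratio = 50 / 62 = 0.80645
sqrt(age_ratio) = 0.89803
SI = 16.1 * 0.89803 = 14.5 m

14.5


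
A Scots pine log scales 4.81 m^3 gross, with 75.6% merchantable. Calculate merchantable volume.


Formula: MV = V_total * (merchantable_pct / 100)
Merchantable fraction = 75.6% / 100 = 0.756
MV = 4.81 m^3 * 0.756 = 3.636 m^3

3.636


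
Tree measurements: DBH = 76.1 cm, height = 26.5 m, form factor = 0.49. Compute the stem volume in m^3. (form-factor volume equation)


Formula: V = pi * (DBH/200)^2 * H * ff
Radius = DBH/200 = 76.1/200 = 0.3805 m
Radius^2 = 0.3805^2 = 0.14478025 m^2
V = pi * 0.14478025 * 26.5 * 0.49
V = 5.906 m^3

5.906


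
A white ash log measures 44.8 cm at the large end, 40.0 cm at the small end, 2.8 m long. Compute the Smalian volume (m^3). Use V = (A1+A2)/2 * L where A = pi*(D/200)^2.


Smalian: V = (A1 + A2)/2 * L,  A = pi*(D/200)^2
A1 = pi*(44.8/200)^2 = 0.157633 m^2
A2 = pi*(40.0/200)^2 = 0.125664 m^2
V = (0.157633+0.125664)/2*2.8 = 0.3966 m^3

0.3966


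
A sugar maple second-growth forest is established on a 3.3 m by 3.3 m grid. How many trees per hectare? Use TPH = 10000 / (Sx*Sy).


Formula: TPH = 10000 m^2/ha / (spacing_x * spacing_y)
Area per tree = 3.3 m * 3.3 m = 10.89 m^2
TPH = 10000 / 10.89 = 918 trees/ha

918


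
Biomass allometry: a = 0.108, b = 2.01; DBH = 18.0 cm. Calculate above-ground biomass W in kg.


Formula: W = a * DBH^b  (allometric power law)
DBH^b = 18.0^2.01 = 333.5015
W = 0.108 * 333.5015 = 36.0 kg

36.0


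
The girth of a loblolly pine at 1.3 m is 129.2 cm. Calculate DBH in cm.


Formula: DBH = C / pi
DBH = 129.2 / pi
pi = 3.14159...
DBH = 41.1 cm

41.1


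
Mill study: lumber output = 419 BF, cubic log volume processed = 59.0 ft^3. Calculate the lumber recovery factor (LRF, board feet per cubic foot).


Formula: LRF = Lumber Output (BF) / Log Input (ft^3)
LRF = 419 BF / 59.0 ft^3
LRF = 7.1 BF/ft^3

7.1


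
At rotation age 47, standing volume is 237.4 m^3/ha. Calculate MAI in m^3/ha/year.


Formula: MAI = Total Volume / Stand Age
MAI = 237.4 m^3/ha / 47 years
MAI = 5.05 m^3/ha/year

5.05


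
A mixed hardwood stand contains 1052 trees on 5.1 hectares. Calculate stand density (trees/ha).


Formula: Stand Density = N_trees / Area_ha
Density = 1052 trees / 5.1 ha
Density = 206 trees/ha

206
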